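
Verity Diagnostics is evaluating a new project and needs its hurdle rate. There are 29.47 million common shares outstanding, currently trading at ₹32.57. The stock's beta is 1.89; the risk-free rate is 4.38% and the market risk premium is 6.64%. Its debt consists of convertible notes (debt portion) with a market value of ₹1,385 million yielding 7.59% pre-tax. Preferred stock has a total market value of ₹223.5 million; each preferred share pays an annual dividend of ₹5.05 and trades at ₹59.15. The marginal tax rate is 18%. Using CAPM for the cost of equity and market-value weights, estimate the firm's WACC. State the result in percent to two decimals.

Cost of equity via CAPM: Re = 4.38% + 1.89 × 6.64% = 16.9296%.
Cost of preferred: Rp = 5.05 / 59.15 = 8.5376%.
Market value of equity E = 32.57 × 29.47m = 959.8379m.
Total capital V = 959.8379 + 223.5 + 1385 = 2568.3379.
Equity: weight = 959.8379/2568.3379 = 0.3737; cost = 16.9296%.
Preferred: weight = 223.5/2568.3379 = 0.0870; cost = 8.5376%.
Convertible notes (debt portion): weight = 1385/2568.3379 = 0.5393; after-tax cost = 7.59% × (1 − 18%) = 6.2238%.
WACC = 0.3737 × 16.9296% + 0.0870 × 8.5376% + 0.5393 × 6.2238% = 10.4261%.

10.43%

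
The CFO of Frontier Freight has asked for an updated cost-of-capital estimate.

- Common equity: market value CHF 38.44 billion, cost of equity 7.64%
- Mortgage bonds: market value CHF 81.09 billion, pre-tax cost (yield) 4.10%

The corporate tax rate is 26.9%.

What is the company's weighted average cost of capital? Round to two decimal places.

Total capital V = 38.44 + 81.09 = 119.53.
Equity: weight = 38.44/119.53 = 0.3216; cost = 7.64%.
Mortgage bonds: weight = 81.09/119.53 = 0.6784; after-tax cost = 4.1% × (1 − 26.9%) = 2.9971%.
WACC = 0.3216 × 7.6400% + 0.6784 × 2.9971% = 4.4902%.

4.49%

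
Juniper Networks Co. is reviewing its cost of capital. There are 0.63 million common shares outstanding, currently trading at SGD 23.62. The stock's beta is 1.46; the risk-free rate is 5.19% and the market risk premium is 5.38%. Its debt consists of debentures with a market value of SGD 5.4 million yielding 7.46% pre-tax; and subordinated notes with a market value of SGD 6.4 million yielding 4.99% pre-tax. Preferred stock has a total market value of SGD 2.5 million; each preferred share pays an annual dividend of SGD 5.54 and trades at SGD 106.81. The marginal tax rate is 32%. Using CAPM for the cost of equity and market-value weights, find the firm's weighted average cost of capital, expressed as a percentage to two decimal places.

8.78%

Cost of equity via CAPM: Re = 5.19% + 1.46 × 5.38% = 13.0448%.
Cost of preferred: Rp = 5.54 / 106.81 = 5.1868%.
Market value of equity E = 23.62 × 0.63m = 14.8806m.
Total capital V = 14.8806 + 2.5 + 5.4 + 6.4 = 29.1806.
Equity: weight = 14.8806/29.1806 = 0.5099; cost = 13.0448%.
Preferred: weight = 2.5/29.1806 = 0.0857; cost = 5.1868%.
Debentures: weight = 5.4/29.1806 = 0.1851; after-tax cost = 7.46% × (1 − 32%) = 5.0728%.
Subordinated notes: weight = 6.4/29.1806 = 0.2193; after-tax cost = 4.99% × (1 − 32%) = 3.3932%.
WACC = 0.5099 × 13.0448% + 0.0857 × 5.1868% + 0.1851 × 5.0728% + 0.2193 × 3.3932% = 8.7795%.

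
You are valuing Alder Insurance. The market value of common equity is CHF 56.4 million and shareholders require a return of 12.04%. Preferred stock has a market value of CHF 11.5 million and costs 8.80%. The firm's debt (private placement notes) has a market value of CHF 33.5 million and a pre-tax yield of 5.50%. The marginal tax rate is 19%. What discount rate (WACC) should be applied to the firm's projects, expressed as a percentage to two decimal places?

9.17%

Total capital V = 56.4 + 11.5 + 33.5 = 101.4.
Equity: weight = 56.4/101.4 = 0.5562; cost = 12.04%.
Preferred: weight = 11.5/101.4 = 0.1134; cost = 8.8%.
Private placement notes: weight = 33.5/101.4 = 0.3304; after-tax cost = 5.5% × (1 − 19%) = 4.4550%.
WACC = 0.5562 × 12.0400% + 0.1134 × 8.8000% + 0.3304 × 4.4550% = 9.1667%.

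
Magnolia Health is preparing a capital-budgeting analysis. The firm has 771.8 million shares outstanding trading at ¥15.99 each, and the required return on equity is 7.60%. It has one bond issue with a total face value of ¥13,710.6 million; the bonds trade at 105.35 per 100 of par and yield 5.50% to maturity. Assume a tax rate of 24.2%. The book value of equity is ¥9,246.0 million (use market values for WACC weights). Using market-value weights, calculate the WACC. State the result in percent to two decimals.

5.75%

Market value of equity E = 15.99 × 771.8m = 12341.082m. Market value of debt D = 13710.6m × 105.35/100 = 14444.1171m.
Total capital V = 12341.082 + 14444.1171 = 26785.1991.
Equity: weight = 12341.082/26785.1991 = 0.4607; cost = 7.6%.
Bonds outstanding: weight = 14444.1171/26785.1991 = 0.5393; after-tax cost = 5.5% × (1 − 24.2%) = 4.1690%.
WACC = 0.4607 × 7.6000% + 0.5393 × 4.1690% = 5.7498%.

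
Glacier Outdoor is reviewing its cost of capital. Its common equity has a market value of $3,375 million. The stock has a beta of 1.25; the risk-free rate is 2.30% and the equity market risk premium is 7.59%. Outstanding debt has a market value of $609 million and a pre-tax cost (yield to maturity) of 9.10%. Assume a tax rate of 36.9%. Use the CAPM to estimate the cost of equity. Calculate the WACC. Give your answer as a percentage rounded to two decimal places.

10.86%

Cost of equity via CAPM: Re = 2.3% + 1.25 × 7.59% = 11.7875%.
Total capital V = 3375 + 609 = 3984.
Equity: weight = 3375/3984 = 0.8471; cost = 11.7875%.
Debt: weight = 609/3984 = 0.1529; after-tax cost = 9.1% × (1 − 36.9%) = 5.7421%.
WACC = 0.8471 × 11.7875% + 0.1529 × 5.7421% = 10.8634%.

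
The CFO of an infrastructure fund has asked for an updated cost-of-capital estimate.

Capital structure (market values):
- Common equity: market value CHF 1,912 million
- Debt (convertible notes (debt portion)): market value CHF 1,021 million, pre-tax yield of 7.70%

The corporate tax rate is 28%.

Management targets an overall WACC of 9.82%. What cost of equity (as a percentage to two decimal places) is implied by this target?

12.10%

Total capital V = 1912 + 1021 = 2933.
Equity weight = 1912/2933 = 0.6519.
Convertible notes (debt portion) weight = 1021/2933 = 0.3481.
Debt contribution = 0.3481 × 7.7% × (1 − 28%) = 1.9299%.
Required equity contribution = 9.82% − 1.9299% = 7.8901%.
Re = 7.8901% / 0.6519 = 12.1034%.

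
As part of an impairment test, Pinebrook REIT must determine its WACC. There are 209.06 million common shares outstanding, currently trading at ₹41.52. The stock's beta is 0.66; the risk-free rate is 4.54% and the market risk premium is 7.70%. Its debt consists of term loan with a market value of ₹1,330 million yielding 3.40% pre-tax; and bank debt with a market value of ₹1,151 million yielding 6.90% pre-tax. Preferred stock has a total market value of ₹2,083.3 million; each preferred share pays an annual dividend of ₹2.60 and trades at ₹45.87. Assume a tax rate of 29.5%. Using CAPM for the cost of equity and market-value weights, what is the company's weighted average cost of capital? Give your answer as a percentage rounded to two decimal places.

7.86%

Cost of equity via CAPM: Re = 4.54% + 0.66 × 7.7% = 9.6220%.
Cost of preferred: Rp = 2.6 / 45.87 = 5.6682%.
Market value of equity E = 41.52 × 209.06m = 8680.1712m.
Total capital V = 8680.1712 + 2083.3 + 1330 + 1151 = 13244.4712.
Equity: weight = 8680.1712/13244.4712 = 0.6554; cost = 9.622%.
Preferred: weight = 2083.3/13244.4712 = 0.1573; cost = 5.6682%.
Term loan: weight = 1330/13244.4712 = 0.1004; after-tax cost = 3.4% × (1 − 29.5%) = 2.3970%.
Bank debt: weight = 1151/13244.4712 = 0.0869; after-tax cost = 6.9% × (1 − 29.5%) = 4.8645%.
WACC = 0.6554 × 9.6220% + 0.1573 × 5.6682% + 0.1004 × 2.3970% + 0.0869 × 4.8645% = 7.8611%.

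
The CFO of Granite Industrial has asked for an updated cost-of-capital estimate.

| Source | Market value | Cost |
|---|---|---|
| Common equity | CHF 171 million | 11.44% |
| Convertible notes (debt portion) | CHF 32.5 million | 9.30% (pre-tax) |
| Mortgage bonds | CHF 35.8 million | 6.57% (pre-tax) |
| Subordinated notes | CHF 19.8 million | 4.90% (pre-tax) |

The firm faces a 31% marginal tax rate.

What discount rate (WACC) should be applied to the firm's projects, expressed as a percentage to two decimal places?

Total capital V = 171 + 32.5 + 35.8 + 19.8 = 259.1.
Equity: weight = 171/259.1 = 0.6600; cost = 11.44%.
Convertible notes (debt portion): weight = 32.5/259.1 = 0.1254; after-tax cost = 9.3% × (1 − 31%) = 6.4170%.
Mortgage bonds: weight = 35.8/259.1 = 0.1382; after-tax cost = 6.57% × (1 − 31%) = 4.5333%.
Subordinated notes: weight = 19.8/259.1 = 0.0764; after-tax cost = 4.9% × (1 − 31%) = 3.3810%.
WACC = 0.6600 × 11.4400% + 0.1254 × 6.4170% + 0.1382 × 4.5333% + 0.0764 × 3.3810% = 9.2398%.

9.24%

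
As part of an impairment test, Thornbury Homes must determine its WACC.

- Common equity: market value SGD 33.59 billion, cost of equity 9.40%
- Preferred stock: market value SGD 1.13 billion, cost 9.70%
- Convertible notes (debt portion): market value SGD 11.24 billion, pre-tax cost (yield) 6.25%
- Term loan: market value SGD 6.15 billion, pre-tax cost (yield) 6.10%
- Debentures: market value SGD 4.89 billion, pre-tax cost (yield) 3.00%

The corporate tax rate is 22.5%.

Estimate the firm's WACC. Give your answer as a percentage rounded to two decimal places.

Total capital V = 33.59 + 1.13 + 11.24 + 6.15 + 4.89 = 57.
Equity: weight = 33.59/57 = 0.5893; cost = 9.4%.
Preferred: weight = 1.13/57 = 0.0198; cost = 9.7%.
Convertible notes (debt portion): weight = 11.24/57 = 0.1972; after-tax cost = 6.25% × (1 − 22.5%) = 4.8438%.
Term loan: weight = 6.15/57 = 0.1079; after-tax cost = 6.1% × (1 − 22.5%) = 4.7275%.
Debentures: weight = 4.89/57 = 0.0858; after-tax cost = 3% × (1 − 22.5%) = 2.3250%.
WACC = 0.5893 × 9.4000% + 0.0198 × 9.7000% + 0.1972 × 4.8438% + 0.1079 × 4.7275% + 0.0858 × 2.3250% = 7.3964%.

7.40%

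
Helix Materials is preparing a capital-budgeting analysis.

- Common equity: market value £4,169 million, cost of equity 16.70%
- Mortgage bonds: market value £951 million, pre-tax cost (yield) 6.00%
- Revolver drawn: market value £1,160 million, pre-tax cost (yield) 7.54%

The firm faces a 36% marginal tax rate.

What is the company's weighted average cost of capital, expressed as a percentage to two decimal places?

12.56%

Total capital V = 4169 + 951 + 1160 = 6280.
Equity: weight = 4169/6280 = 0.6639; cost = 16.7%.
Mortgage bonds: weight = 951/6280 = 0.1514; after-tax cost = 6% × (1 − 36%) = 3.8400%.
Revolver drawn: weight = 1160/6280 = 0.1847; after-tax cost = 7.54% × (1 − 36%) = 4.8256%.
WACC = 0.6639 × 16.7000% + 0.1514 × 3.8400% + 0.1847 × 4.8256% = 12.5592%.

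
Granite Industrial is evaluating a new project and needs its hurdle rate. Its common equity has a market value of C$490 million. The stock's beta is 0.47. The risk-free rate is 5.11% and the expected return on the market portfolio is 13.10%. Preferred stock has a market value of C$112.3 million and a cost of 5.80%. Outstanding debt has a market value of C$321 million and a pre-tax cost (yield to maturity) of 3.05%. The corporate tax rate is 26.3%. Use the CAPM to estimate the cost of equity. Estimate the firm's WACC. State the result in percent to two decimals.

6.19%

Market risk premium = 13.1% − 5.11% = 7.99%.
Cost of equity via CAPM: Re = 5.11% + 0.47 × 7.99% = 8.8653%.
Total capital V = 490 + 112.3 + 321 = 923.3.
Equity: weight = 490/923.3 = 0.5307; cost = 8.8653%.
Preferred: weight = 112.3/923.3 = 0.1216; cost = 5.8%.
Debt: weight = 321/923.3 = 0.3477; after-tax cost = 3.05% × (1 − 26.3%) = 2.2478%.
WACC = 0.5307 × 8.8653% + 0.1216 × 5.8000% + 0.3477 × 2.2478% = 6.1918%.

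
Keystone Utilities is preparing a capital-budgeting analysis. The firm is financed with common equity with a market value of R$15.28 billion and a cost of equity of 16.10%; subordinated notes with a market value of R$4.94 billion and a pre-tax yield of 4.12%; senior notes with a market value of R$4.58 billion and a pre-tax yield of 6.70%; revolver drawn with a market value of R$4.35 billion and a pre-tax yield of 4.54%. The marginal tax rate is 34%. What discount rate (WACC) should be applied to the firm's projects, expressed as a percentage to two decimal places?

Total capital V = 15.28 + 4.94 + 4.58 + 4.35 = 29.15.
Equity: weight = 15.28/29.15 = 0.5242; cost = 16.1%.
Subordinated notes: weight = 4.94/29.15 = 0.1695; after-tax cost = 4.12% × (1 − 34%) = 2.7192%.
Senior notes: weight = 4.58/29.15 = 0.1571; after-tax cost = 6.7% × (1 − 34%) = 4.4220%.
Revolver drawn: weight = 4.35/29.15 = 0.1492; after-tax cost = 4.54% × (1 − 34%) = 2.9964%.
WACC = 0.5242 × 16.1000% + 0.1695 × 2.7192% + 0.1571 × 4.4220% + 0.1492 × 2.9964% = 10.0421%.

10.04%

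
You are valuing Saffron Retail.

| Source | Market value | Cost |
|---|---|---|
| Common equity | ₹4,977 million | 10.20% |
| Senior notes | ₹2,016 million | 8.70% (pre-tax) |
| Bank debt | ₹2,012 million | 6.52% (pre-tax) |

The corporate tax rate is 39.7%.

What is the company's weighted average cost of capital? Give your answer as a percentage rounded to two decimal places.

Total capital V = 4977 + 2016 + 2012 = 9005.
Equity: weight = 4977/9005 = 0.5527; cost = 10.2%.
Senior notes: weight = 2016/9005 = 0.2239; after-tax cost = 8.7% × (1 − 39.7%) = 5.2461%.
Bank debt: weight = 2012/9005 = 0.2234; after-tax cost = 6.52% × (1 − 39.7%) = 3.9316%.
WACC = 0.5527 × 10.2000% + 0.2239 × 5.2461% + 0.2234 × 3.9316% = 7.6904%.

7.69%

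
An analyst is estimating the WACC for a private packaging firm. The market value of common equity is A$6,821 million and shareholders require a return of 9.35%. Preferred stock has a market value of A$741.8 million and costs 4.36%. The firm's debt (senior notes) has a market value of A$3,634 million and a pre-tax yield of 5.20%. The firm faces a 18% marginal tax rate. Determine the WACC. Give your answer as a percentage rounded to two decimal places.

7.37%

Total capital V = 6821 + 741.8 + 3634 = 11196.8.
Equity: weight = 6821/11196.8 = 0.6092; cost = 9.35%.
Preferred: weight = 741.8/11196.8 = 0.0663; cost = 4.36%.
Senior notes: weight = 3634/11196.8 = 0.3246; after-tax cost = 5.2% × (1 − 18%) = 4.2640%.
WACC = 0.6092 × 9.3500% + 0.0663 × 4.3600% + 0.3246 × 4.2640% = 7.3687%.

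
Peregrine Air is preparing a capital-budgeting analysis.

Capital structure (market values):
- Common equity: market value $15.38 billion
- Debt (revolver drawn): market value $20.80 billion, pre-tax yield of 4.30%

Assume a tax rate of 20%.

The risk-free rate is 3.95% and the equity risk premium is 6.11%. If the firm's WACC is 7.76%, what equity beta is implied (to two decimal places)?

Total capital V = 15.38 + 20.8 = 36.18.
Equity weight = 15.38/36.18 = 0.4251.
Revolver drawn weight = 20.8/36.18 = 0.5749.
Debt contribution = 0.5749 × 4.3% × (1 − 20%) = 1.9777%.
Required equity contribution = 7.76% − 1.9777% = 5.7823%  ⇒  Re = 13.6024%.
CAPM: 13.6024% = 3.95% + β × 6.11%  ⇒  β = 1.5798.

1.58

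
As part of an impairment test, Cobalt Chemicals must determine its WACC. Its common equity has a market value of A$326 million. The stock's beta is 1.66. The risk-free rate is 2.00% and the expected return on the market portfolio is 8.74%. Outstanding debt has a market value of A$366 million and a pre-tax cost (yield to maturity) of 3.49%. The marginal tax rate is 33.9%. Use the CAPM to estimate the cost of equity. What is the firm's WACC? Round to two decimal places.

Market risk premium = 8.74% − 2.0% = 6.74%.
Cost of equity via CAPM: Re = 2.0% + 1.66 × 6.74% = 13.1884%.
Total capital V = 326 + 366 = 692.
Equity: weight = 326/692 = 0.4711; cost = 13.1884%.
Debt: weight = 366/692 = 0.5289; after-tax cost = 3.49% × (1 − 33.9%) = 2.3069%.
WACC = 0.4711 × 13.1884% + 0.5289 × 2.3069% = 7.4332%.

7.43%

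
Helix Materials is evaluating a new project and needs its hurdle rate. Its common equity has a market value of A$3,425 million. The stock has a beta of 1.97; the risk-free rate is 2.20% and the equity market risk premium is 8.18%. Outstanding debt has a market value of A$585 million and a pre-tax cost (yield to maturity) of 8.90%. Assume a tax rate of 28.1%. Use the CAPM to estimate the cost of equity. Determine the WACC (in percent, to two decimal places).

16.58%

Cost of equity via CAPM: Re = 2.2% + 1.97 × 8.18% = 18.3146%.
Total capital V = 3425 + 585 = 4010.
Equity: weight = 3425/4010 = 0.8541; cost = 18.3146%.
Debt: weight = 585/4010 = 0.1459; after-tax cost = 8.9% × (1 − 28.1%) = 6.3991%.
WACC = 0.8541 × 18.3146% + 0.1459 × 6.3991% = 16.5763%.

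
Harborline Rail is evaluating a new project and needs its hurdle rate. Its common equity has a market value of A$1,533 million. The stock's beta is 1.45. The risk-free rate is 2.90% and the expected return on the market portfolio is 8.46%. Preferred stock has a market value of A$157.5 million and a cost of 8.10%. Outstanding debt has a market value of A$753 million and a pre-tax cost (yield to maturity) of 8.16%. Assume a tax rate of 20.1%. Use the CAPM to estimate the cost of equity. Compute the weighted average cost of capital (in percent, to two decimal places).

Market risk premium = 8.46% − 2.9% = 5.56%.
Cost of equity via CAPM: Re = 2.9% + 1.45 × 5.56% = 10.9620%.
Total capital V = 1533 + 157.5 + 753 = 2443.5.
Equity: weight = 1533/2443.5 = 0.6274; cost = 10.962%.
Preferred: weight = 157.5/2443.5 = 0.0645; cost = 8.1%.
Debt: weight = 753/2443.5 = 0.3082; after-tax cost = 8.16% × (1 − 20.1%) = 6.5198%.
WACC = 0.6274 × 10.9620% + 0.0645 × 8.1000% + 0.3082 × 6.5198% = 9.4086%.

9.41%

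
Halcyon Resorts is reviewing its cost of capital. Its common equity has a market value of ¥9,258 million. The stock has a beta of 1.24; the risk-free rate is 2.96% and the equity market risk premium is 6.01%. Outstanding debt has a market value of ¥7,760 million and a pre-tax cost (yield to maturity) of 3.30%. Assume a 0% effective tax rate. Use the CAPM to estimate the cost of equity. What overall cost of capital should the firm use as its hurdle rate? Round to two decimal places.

7.17%

Cost of equity via CAPM: Re = 2.96% + 1.24 × 6.01% = 10.4124%.
Total capital V = 9258 + 7760 = 17018.
Equity: weight = 9258/17018 = 0.5440; cost = 10.4124%.
Debt: weight = 7760/17018 = 0.4560; after-tax cost = 3.3% × (1 − 0%) = 3.3000%.
WACC = 0.5440 × 10.4124% + 0.4560 × 3.3000% = 7.1692%.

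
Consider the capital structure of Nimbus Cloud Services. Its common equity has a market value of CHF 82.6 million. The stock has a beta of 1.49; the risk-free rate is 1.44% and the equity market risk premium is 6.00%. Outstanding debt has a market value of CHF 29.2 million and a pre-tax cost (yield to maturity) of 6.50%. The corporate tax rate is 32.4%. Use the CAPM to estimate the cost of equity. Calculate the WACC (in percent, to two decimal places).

Cost of equity via CAPM: Re = 1.44% + 1.49 × 6.0% = 10.3800%.
Total capital V = 82.6 + 29.2 = 111.8.
Equity: weight = 82.6/111.8 = 0.7388; cost = 10.38%.
Debt: weight = 29.2/111.8 = 0.2612; after-tax cost = 6.5% × (1 − 32.4%) = 4.3940%.
WACC = 0.7388 × 10.3800% + 0.2612 × 4.3940% = 8.8166%.

8.82%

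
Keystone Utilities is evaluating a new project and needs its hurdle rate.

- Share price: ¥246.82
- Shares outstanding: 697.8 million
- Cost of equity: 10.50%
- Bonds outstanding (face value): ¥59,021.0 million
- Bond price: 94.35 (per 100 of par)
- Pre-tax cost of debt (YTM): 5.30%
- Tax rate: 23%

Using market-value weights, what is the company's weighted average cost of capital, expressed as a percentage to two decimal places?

8.93%

Market value of equity E = 246.82 × 697.8m = 172230.996m. Market value of debt D = 59021m × 94.35/100 = 55686.3135m.
Total capital V = 172230.996 + 55686.3135 = 227917.3095.
Equity: weight = 172230.996/227917.3095 = 0.7557; cost = 10.5%.
Bonds outstanding: weight = 55686.3135/227917.3095 = 0.2443; after-tax cost = 5.3% × (1 − 23%) = 4.0810%.
WACC = 0.7557 × 10.5000% + 0.2443 × 4.0810% = 8.9317%.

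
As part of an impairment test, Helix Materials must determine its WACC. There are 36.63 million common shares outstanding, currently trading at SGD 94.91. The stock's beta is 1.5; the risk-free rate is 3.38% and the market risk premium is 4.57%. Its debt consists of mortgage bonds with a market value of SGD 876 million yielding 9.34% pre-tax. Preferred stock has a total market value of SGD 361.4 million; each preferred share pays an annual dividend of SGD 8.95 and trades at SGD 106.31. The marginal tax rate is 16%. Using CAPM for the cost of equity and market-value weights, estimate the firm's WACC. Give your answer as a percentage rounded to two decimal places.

9.65%

Cost of equity via CAPM: Re = 3.38% + 1.5 × 4.57% = 10.2350%.
Cost of preferred: Rp = 8.95 / 106.31 = 8.4188%.
Market value of equity E = 94.91 × 36.63m = 3476.5533m.
Total capital V = 3476.5533 + 361.4 + 876 = 4713.9533.
Equity: weight = 3476.5533/4713.9533 = 0.7375; cost = 10.235%.
Preferred: weight = 361.4/4713.9533 = 0.0767; cost = 8.4188%.
Mortgage bonds: weight = 876/4713.9533 = 0.1858; after-tax cost = 9.34% × (1 − 16%) = 7.8456%.
WACC = 0.7375 × 10.2350% + 0.0767 × 8.4188% + 0.1858 × 7.8456% = 9.6517%.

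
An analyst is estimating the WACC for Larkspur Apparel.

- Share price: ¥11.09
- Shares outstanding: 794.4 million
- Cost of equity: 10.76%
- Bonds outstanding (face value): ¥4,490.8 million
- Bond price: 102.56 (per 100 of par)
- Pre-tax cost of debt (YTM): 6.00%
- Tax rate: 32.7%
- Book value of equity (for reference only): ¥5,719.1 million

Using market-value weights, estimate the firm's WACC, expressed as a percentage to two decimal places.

8.45%

Market value of equity E = 11.09 × 794.4m = 8809.896m. Market value of debt D = 4490.8m × 102.56/100 = 4605.76448m.
Total capital V = 8809.896 + 4605.76448 = 13415.66048.
Equity: weight = 8809.896/13415.66048 = 0.6567; cost = 10.76%.
Bonds outstanding: weight = 4605.76448/13415.66048 = 0.3433; after-tax cost = 6% × (1 − 32.7%) = 4.0380%.
WACC = 0.6567 × 10.7600% + 0.3433 × 4.0380% = 8.4523%.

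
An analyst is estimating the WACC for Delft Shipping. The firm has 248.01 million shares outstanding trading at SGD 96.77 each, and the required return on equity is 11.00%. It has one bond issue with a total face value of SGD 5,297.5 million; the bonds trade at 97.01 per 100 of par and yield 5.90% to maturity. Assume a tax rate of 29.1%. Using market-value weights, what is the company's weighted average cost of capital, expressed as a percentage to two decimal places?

Market value of equity E = 96.77 × 248.01m = 23999.9277m. Market value of debt D = 5297.5m × 97.01/100 = 5139.10475m.
Total capital V = 23999.9277 + 5139.10475 = 29139.03245.
Equity: weight = 23999.9277/29139.03245 = 0.8236; cost = 11%.
Bonds outstanding: weight = 5139.10475/29139.03245 = 0.1764; after-tax cost = 5.9% × (1 − 29.1%) = 4.1831%.
WACC = 0.8236 × 11.0000% + 0.1764 × 4.1831% = 9.7977%.

9.80%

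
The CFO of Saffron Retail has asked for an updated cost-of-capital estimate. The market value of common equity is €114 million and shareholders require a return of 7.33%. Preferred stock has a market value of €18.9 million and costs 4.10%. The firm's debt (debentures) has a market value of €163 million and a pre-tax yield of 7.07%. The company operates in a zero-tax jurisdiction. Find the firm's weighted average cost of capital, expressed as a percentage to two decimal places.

Total capital V = 114 + 18.9 + 163 = 295.9.
Equity: weight = 114/295.9 = 0.3853; cost = 7.33%.
Preferred: weight = 18.9/295.9 = 0.0639; cost = 4.1%.
Debentures: weight = 163/295.9 = 0.5509; after-tax cost = 7.07% × (1 − 0%) = 7.0700%.
WACC = 0.3853 × 7.3300% + 0.0639 × 4.1000% + 0.5509 × 7.0700% = 6.9805%.

6.98%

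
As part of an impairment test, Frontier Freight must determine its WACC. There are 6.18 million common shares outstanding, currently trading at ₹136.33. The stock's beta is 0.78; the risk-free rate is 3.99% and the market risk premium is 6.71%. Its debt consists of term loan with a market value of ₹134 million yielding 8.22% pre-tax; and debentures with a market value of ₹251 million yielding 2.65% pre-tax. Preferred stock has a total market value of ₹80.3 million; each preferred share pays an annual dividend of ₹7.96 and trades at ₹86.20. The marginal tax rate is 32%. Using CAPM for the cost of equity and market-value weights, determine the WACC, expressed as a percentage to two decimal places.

Cost of equity via CAPM: Re = 3.99% + 0.78 × 6.71% = 9.2238%.
Cost of preferred: Rp = 7.96 / 86.2 = 9.2343%.
Market value of equity E = 136.33 × 6.18m = 842.5194m.
Total capital V = 842.5194 + 80.3 + 134 + 251 = 1307.8194.
Equity: weight = 842.5194/1307.8194 = 0.6442; cost = 9.2238%.
Preferred: weight = 80.3/1307.8194 = 0.0614; cost = 9.2343%.
Term loan: weight = 134/1307.8194 = 0.1025; after-tax cost = 8.22% × (1 − 32%) = 5.5896%.
Debentures: weight = 251/1307.8194 = 0.1919; after-tax cost = 2.65% × (1 − 32%) = 1.8020%.
WACC = 0.6442 × 9.2238% + 0.0614 × 9.2343% + 0.1025 × 5.5896% + 0.1919 × 1.8020% = 7.4277%.

7.43%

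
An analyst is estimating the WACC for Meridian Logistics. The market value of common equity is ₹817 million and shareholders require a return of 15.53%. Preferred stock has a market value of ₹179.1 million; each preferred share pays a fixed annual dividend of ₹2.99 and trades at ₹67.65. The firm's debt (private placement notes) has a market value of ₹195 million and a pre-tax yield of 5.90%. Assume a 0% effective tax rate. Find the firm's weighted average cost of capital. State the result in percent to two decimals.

12.28%

Cost of preferred: Rp = 2.99 / 67.65 = 4.4198%.
Total capital V = 817 + 179.1 + 195 = 1191.1.
Equity: weight = 817/1191.1 = 0.6859; cost = 15.53%.
Preferred: weight = 179.1/1191.1 = 0.1504; cost = 4.4198%.
Private placement notes: weight = 195/1191.1 = 0.1637; after-tax cost = 5.9% × (1 − 0%) = 5.9000%.
WACC = 0.6859 × 15.5300% + 0.1504 × 4.4198% + 0.1637 × 5.9000% = 12.2828%.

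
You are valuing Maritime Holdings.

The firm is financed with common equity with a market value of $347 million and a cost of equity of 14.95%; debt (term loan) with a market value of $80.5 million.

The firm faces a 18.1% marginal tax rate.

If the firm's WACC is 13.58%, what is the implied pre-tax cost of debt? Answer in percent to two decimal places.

9.37%

Total capital V = 347 + 80.5 = 427.5.
Equity weight = 347/427.5 = 0.8117.
Term loan weight = 80.5/427.5 = 0.1883.
Equity contribution = 0.8117 × 14.95% = 12.1349%.
Remaining for debt = 13.58% − 12.1349% = 1.4451%.
Rd × (1 − 18.1%) × 0.1883 = 1.4451%  ⇒  Rd = 9.3706%.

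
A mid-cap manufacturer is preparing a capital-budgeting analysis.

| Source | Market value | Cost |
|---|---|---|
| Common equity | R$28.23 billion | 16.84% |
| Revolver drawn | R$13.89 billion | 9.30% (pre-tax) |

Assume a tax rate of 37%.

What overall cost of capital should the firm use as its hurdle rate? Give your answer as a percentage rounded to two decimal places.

13.22%

Total capital V = 28.23 + 13.89 = 42.12.
Equity: weight = 28.23/42.12 = 0.6702; cost = 16.84%.
Revolver drawn: weight = 13.89/42.12 = 0.3298; after-tax cost = 9.3% × (1 − 37%) = 5.8590%.
WACC = 0.6702 × 16.8400% + 0.3298 × 5.8590% = 13.2188%.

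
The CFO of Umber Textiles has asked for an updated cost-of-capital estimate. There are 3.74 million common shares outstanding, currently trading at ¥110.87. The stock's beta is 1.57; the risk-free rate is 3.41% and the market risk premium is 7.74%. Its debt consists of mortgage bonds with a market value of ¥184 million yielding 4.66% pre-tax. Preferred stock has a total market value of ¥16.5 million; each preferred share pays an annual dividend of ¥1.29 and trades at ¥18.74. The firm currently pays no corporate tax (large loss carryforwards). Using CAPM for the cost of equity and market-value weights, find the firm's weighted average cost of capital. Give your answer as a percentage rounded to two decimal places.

Cost of equity via CAPM: Re = 3.41% + 1.57 × 7.74% = 15.5618%.
Cost of preferred: Rp = 1.29 / 18.74 = 6.8837%.
Market value of equity E = 110.87 × 3.74m = 414.6538m.
Total capital V = 414.6538 + 16.5 + 184 = 615.1538.
Equity: weight = 414.6538/615.1538 = 0.6741; cost = 15.5618%.
Preferred: weight = 16.5/615.1538 = 0.0268; cost = 6.8837%.
Mortgage bonds: weight = 184/615.1538 = 0.2991; after-tax cost = 4.66% × (1 − 0%) = 4.6600%.
WACC = 0.6741 × 15.5618% + 0.0268 × 6.8837% + 0.2991 × 4.6600% = 12.0682%.

12.07%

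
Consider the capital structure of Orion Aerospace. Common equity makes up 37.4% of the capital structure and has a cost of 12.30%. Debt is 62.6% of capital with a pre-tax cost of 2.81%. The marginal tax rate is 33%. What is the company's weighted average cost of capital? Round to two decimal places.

5.78%

After-tax cost of debt = 2.81% × (1 − 33%) = 1.8827%.
WACC = 0.374 × 12.3000% + 0.626 × 1.8827% = 5.7788%.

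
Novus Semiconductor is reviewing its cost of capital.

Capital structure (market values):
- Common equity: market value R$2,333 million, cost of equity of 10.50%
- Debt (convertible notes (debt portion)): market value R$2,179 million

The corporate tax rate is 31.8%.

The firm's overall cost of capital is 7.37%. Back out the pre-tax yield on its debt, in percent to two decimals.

5.89%

Total capital V = 2333 + 2179 = 4512.
Equity weight = 2333/4512 = 0.5171.
Convertible notes (debt portion) weight = 2179/4512 = 0.4829.
Equity contribution = 0.5171 × 10.5% = 5.4292%.
Remaining for debt = 7.37% − 5.4292% = 1.9408%.
Rd × (1 − 31.8%) × 0.4829 = 1.9408%  ⇒  Rd = 5.8927%.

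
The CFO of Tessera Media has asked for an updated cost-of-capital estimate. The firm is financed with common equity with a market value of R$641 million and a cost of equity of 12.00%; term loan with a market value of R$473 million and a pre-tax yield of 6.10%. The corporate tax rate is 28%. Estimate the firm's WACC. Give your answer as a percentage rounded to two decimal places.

Total capital V = 641 + 473 = 1114.
Equity: weight = 641/1114 = 0.5754; cost = 12%.
Term loan: weight = 473/1114 = 0.4246; after-tax cost = 6.1% × (1 − 28%) = 4.3920%.
WACC = 0.5754 × 12.0000% + 0.4246 × 4.3920% = 8.7697%.

8.77%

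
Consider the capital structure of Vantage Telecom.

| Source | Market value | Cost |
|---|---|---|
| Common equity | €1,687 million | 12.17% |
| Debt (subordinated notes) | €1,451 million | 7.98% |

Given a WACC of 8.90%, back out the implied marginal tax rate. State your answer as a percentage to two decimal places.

36.11%

Total capital V = 1687 + 1451 = 3138.
Equity weight = 1687/3138 = 0.5376.
Subordinated notes weight = 1451/3138 = 0.4624.
Equity contribution = 0.5376 × 12.17% = 6.5426%.
Debt contribution must be 8.9% − 6.5426% = 2.3574%.
0.4624 × 7.98% × (1 − T) = 2.3574%  ⇒  (1 − T) = 0.6389.
T = 36.1135%.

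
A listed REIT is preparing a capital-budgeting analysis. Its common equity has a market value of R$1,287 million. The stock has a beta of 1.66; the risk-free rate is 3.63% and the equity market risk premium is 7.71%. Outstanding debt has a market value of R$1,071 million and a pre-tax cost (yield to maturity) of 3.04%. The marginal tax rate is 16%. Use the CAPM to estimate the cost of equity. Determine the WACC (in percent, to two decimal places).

Cost of equity via CAPM: Re = 3.63% + 1.66 × 7.71% = 16.4286%.
Total capital V = 1287 + 1071 = 2358.
Equity: weight = 1287/2358 = 0.5458; cost = 16.4286%.
Debt: weight = 1071/2358 = 0.4542; after-tax cost = 3.04% × (1 − 16%) = 2.5536%.
WACC = 0.5458 × 16.4286% + 0.4542 × 2.5536% = 10.1266%.

10.13%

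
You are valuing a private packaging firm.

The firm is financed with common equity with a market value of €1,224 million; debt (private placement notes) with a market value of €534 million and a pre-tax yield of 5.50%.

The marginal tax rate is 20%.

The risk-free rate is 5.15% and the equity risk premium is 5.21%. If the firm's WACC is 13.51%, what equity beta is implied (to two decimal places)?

2.37

Total capital V = 1224 + 534 = 1758.
Equity weight = 1224/1758 = 0.6962.
Private placement notes weight = 534/1758 = 0.3038.
Debt contribution = 0.3038 × 5.5% × (1 − 20%) = 1.3365%.
Required equity contribution = 13.51% − 1.3365% = 12.1735%  ⇒  Re = 17.4845%.
CAPM: 17.4845% = 5.15% + β × 5.21%  ⇒  β = 2.3675.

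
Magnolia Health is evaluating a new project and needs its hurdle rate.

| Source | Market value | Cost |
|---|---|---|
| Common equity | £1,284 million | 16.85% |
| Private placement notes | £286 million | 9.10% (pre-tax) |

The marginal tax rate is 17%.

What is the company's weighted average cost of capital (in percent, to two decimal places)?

15.16%

Total capital V = 1284 + 286 = 1570.
Equity: weight = 1284/1570 = 0.8178; cost = 16.85%.
Private placement notes: weight = 286/1570 = 0.1822; after-tax cost = 9.1% × (1 − 17%) = 7.5530%.
WACC = 0.8178 × 16.8500% + 0.1822 × 7.5530% = 15.1564%.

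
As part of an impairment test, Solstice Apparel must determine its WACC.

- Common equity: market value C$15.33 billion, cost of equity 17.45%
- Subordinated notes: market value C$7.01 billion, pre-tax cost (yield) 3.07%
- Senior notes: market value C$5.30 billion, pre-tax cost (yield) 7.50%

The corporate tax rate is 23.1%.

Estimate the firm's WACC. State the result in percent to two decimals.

Total capital V = 15.33 + 7.01 + 5.3 = 27.64.
Equity: weight = 15.33/27.64 = 0.5546; cost = 17.45%.
Subordinated notes: weight = 7.01/27.64 = 0.2536; after-tax cost = 3.07% × (1 − 23.1%) = 2.3608%.
Senior notes: weight = 5.3/27.64 = 0.1918; after-tax cost = 7.5% × (1 − 23.1%) = 5.7675%.
WACC = 0.5546 × 17.4500% + 0.2536 × 2.3608% + 0.1918 × 5.7675% = 11.3830%.

11.38%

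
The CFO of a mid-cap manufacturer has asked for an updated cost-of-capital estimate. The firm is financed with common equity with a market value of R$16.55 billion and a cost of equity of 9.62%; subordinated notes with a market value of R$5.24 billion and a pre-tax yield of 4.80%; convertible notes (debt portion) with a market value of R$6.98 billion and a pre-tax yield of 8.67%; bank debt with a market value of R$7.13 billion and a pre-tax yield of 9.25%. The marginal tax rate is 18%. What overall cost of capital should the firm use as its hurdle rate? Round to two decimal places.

Total capital V = 16.55 + 5.24 + 6.98 + 7.13 = 35.9.
Equity: weight = 16.55/35.9 = 0.4610; cost = 9.62%.
Subordinated notes: weight = 5.24/35.9 = 0.1460; after-tax cost = 4.8% × (1 − 18%) = 3.9360%.
Convertible notes (debt portion): weight = 6.98/35.9 = 0.1944; after-tax cost = 8.67% × (1 − 18%) = 7.1094%.
Bank debt: weight = 7.13/35.9 = 0.1986; after-tax cost = 9.25% × (1 − 18%) = 7.5850%.
WACC = 0.4610 × 9.6200% + 0.1460 × 3.9360% + 0.1944 × 7.1094% + 0.1986 × 7.5850% = 7.8981%.

7.90%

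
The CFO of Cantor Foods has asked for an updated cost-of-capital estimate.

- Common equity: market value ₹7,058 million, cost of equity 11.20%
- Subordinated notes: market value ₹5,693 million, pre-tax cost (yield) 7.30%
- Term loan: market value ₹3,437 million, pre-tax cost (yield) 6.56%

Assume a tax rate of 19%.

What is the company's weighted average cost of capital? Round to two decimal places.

8.09%

Total capital V = 7058 + 5693 + 3437 = 16188.
Equity: weight = 7058/16188 = 0.4360; cost = 11.2%.
Subordinated notes: weight = 5693/16188 = 0.3517; after-tax cost = 7.3% × (1 − 19%) = 5.9130%.
Term loan: weight = 3437/16188 = 0.2123; after-tax cost = 6.56% × (1 − 19%) = 5.3136%.
WACC = 0.4360 × 11.2000% + 0.3517 × 5.9130% + 0.2123 × 5.3136% = 8.0909%.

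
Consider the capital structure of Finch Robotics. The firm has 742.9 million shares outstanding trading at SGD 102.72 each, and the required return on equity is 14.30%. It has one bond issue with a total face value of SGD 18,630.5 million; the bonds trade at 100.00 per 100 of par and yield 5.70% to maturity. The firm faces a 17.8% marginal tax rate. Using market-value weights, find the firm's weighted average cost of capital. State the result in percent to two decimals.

12.41%

Market value of equity E = 102.72 × 742.9m = 76310.688m. Market value of debt D = 18630.5m × 100.0/100 = 18630.5m.
Total capital V = 76310.688 + 18630.5 = 94941.188.
Equity: weight = 76310.688/94941.188 = 0.8038; cost = 14.3%.
Bonds outstanding: weight = 18630.5/94941.188 = 0.1962; after-tax cost = 5.7% × (1 − 17.8%) = 4.6854%.
WACC = 0.8038 × 14.3000% + 0.1962 × 4.6854% = 12.4133%.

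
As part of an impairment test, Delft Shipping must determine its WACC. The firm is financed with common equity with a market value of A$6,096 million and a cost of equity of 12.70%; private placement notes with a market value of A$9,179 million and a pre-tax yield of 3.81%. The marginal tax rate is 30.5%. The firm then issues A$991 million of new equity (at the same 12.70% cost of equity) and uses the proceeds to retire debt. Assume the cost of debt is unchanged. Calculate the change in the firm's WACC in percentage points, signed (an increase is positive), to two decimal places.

Current WACC:
Total capital V = 6096 + 9179 = 15275.
Equity: weight = 6096/15275 = 0.3991; cost = 12.7%.
Private placement notes: weight = 9179/15275 = 0.6009; after-tax cost = 3.81% × (1 − 30.5%) = 2.6480%.
WACC = 0.3991 × 12.7000% + 0.6009 × 2.6480% = 6.6596%.
After the change:
Total capital V = 7087 + 8188 = 15275.
Equity: weight = 7087/15275 = 0.4640; cost = 12.7%.
Private placement notes: weight = 8188/15275 = 0.5360; after-tax cost = 3.81% × (1 − 30.5%) = 2.6480%.
WACC = 0.4640 × 12.7000% + 0.5360 × 2.6480% = 7.3117%.
Change in WACC = 7.3117% − 6.6596% = 0.6521 pp.

+0.65 pp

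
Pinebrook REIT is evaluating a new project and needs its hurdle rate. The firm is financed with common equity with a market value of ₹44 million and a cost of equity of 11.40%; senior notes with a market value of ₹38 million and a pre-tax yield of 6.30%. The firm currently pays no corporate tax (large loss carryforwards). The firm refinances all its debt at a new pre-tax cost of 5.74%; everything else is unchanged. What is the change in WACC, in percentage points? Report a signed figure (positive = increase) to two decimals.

-0.26 pp

Current WACC:
Total capital V = 44 + 38 = 82.
Equity: weight = 44/82 = 0.5366; cost = 11.4%.
Senior notes: weight = 38/82 = 0.4634; after-tax cost = 6.3% × (1 − 0%) = 6.3000%.
WACC = 0.5366 × 11.4000% + 0.4634 × 6.3000% = 9.0366%.
After the change:
Total capital V = 44 + 38 = 82.
Equity: weight = 44/82 = 0.5366; cost = 11.4%.
Senior notes: weight = 38/82 = 0.4634; after-tax cost = 5.74% × (1 − 0%) = 5.7400%.
WACC = 0.5366 × 11.4000% + 0.4634 × 5.7400% = 8.7771%.
Change in WACC = 8.7771% − 9.0366% = -0.2595 pp.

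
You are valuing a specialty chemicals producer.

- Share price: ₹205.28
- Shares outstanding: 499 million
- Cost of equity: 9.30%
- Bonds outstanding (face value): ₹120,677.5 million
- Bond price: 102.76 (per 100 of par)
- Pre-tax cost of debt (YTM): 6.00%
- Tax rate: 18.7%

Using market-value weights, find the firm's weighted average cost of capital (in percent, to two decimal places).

Market value of equity E = 205.28 × 499m = 102434.72m. Market value of debt D = 120677.5m × 102.76/100 = 124008.199m.
Total capital V = 102434.72 + 124008.199 = 226442.919.
Equity: weight = 102434.72/226442.919 = 0.4524; cost = 9.3%.
Bonds outstanding: weight = 124008.199/226442.919 = 0.5476; after-tax cost = 6% × (1 − 18.7%) = 4.8780%.
WACC = 0.4524 × 9.3000% + 0.5476 × 4.8780% = 6.8784%.

6.88%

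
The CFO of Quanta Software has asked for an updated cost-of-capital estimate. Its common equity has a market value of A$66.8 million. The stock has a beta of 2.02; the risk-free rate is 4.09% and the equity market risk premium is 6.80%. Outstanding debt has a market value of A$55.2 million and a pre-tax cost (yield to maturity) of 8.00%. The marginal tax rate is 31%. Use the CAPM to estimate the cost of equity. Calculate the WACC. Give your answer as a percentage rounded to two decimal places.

Cost of equity via CAPM: Re = 4.09% + 2.02 × 6.8% = 17.8260%.
Total capital V = 66.8 + 55.2 = 122.
Equity: weight = 66.8/122 = 0.5475; cost = 17.826%.
Debt: weight = 55.2/122 = 0.4525; after-tax cost = 8% × (1 − 31%) = 5.5200%.
WACC = 0.5475 × 17.8260% + 0.4525 × 5.5200% = 12.2580%.

12.26%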